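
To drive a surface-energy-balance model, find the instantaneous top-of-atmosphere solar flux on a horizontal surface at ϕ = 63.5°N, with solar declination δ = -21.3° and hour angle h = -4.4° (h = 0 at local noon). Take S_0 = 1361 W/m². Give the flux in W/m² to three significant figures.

cos θ_z = sin ϕ sin δ + cos ϕ cos δ cos h = -0.325086 + 0.414493 = 0.089407.
Flux = S_0 · cos θ_z = 1361 × 0.089407 = 121.7 W/m².

122 W/m²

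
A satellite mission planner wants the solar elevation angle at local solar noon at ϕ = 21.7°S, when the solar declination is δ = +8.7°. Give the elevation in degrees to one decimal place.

At local noon the hour angle is zero, so the zenith angle equals |ϕ − δ| = |-21.7° − (+8.700°)| = 30.400°.
Elevation = 90° − 30.400° = 59.6°.

59.6°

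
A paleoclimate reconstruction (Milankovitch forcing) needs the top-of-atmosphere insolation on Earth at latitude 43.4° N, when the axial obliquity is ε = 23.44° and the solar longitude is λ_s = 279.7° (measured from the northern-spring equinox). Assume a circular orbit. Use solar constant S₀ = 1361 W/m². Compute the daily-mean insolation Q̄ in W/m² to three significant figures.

Solar declination: sin δ = sin ε · sin λ_s = sin 23.44° × sin 279.7° = -0.39210, so δ = -23.085°.
cos H₀ = −tan(+43.4°) tan(-23.085°) = 0.4031, H₀ = 1.1559 rad.
Bracket: H₀ sin φ sin δ + cos φ cos δ sin H₀ = 1.1559×0.68709×-0.39210 + 0.72657×0.91992×0.91517 = -0.311409 + 0.611687 = 0.300278.
Q̄ = (S₀/π) × [bracket] = (1361/π) × 0.300278 = 130.1 W/m².

Q̄ ≈ 130 W/m²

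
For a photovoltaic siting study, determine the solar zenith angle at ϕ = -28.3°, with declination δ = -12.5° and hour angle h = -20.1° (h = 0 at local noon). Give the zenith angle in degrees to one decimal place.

θ_z = 24.5°

cos θ_z = sin ϕ sin δ + cos ϕ cos δ cos h = 0.102611 + 0.807252 = 0.909863.
θ_z = arccos(0.909863) = 24.5°.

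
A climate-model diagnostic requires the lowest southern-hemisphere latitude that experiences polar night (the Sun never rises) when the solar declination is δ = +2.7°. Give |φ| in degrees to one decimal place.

Polar night requires cos H₀ = −tan φ tan δ ≥ 1, i.e. tan φ tan δ ≤ −1.
The boundary is |tan φ| · |tan δ| = 1, so |φ| = 90° − |δ| = 90° − 2.7° = 87.3° in the southern hemisphere.

|φ| = 87.3°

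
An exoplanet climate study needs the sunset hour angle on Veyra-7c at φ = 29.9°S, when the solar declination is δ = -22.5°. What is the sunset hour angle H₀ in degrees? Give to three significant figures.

cos H₀ = −tan φ · tan δ = −tan(-29.9°) × tan(-22.500°) = -0.2382, so H₀ = 1.8113 rad = 103.78°.

H₀ = 104°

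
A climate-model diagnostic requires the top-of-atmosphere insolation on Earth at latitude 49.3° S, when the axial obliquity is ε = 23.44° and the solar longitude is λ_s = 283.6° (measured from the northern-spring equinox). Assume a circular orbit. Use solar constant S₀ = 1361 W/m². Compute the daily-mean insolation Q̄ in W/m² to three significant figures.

Q̄ ≈ 492 W/m²

Solar declination: sin δ = sin ε · sin λ_s = sin 23.44° × sin 283.6° = -0.38663, so δ = -22.745°.
cos H₀ = −tan(-49.3°) tan(-22.745°) = -0.4874, H₀ = 2.0799 rad.
Bracket: H₀ sin φ sin δ + cos φ cos δ sin H₀ = 2.0799×-0.75813×-0.38663 + 0.65210×0.92223×0.87317 = 0.609652 + 0.525112 = 1.134764.
Q̄ = (S₀/π) × [bracket] = (1361/π) × 1.134764 = 491.6 W/m².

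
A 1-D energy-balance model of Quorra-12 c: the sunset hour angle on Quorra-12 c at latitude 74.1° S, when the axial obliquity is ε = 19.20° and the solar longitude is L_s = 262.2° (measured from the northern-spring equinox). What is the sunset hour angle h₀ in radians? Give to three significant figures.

Solar declination: sin δ = sin ε · sin L_s = sin 19.20° × sin 262.2° = -0.32582, so δ = -19.015°.
Sunrise equation: cos h₀ = −tan ϕ · tan δ = -1.2098 ≤ −1, so the host star never sets (polar day) and h₀ = π.

h₀ = 3.14 rad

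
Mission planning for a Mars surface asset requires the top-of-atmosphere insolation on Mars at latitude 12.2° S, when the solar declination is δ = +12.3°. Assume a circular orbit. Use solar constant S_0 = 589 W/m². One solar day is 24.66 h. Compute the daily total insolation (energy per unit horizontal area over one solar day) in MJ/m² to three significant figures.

cos h₀ = −tan(-12.2°) tan(+12.300°) = 0.0471, h₀ = 1.5236 rad.
Bracket: h₀ sin ϕ sin δ + cos ϕ cos δ sin h₀ = 1.5236×-0.21132×0.21303 + 0.97742×0.97705×0.99889 = -0.068589 + 0.953928 = 0.885339.
Q̄ = (S_0/π) × [bracket] = (589/π) × 0.885339 = 165.99 W/m².
Daily total = Q̄ × 24.66 h × 3600 s/h = 165.99 × 24.66 × 3600 / 10⁶ = 14.74 MJ/m².

14.7 MJ/m²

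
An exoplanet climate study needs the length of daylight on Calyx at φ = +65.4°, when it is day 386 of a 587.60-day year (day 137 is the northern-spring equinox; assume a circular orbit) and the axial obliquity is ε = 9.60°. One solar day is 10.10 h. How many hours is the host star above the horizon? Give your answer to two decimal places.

Solar longitude: λ_s = 360° × (386 − 137)/587.60 = 152.553°.
sin δ = sin 9.60° × sin 152.553° = 0.07687, so δ = +4.409°.
cos H₀ = −tan φ · tan δ = −tan(+65.4°) × tan(+4.409°) = -0.1684, so H₀ = 1.7400 rad = 99.69°.
Daylight = 2H₀/(2π) × 10.10 h = (1.7400/π) × 10.10 = 5.59 h.

5.59 h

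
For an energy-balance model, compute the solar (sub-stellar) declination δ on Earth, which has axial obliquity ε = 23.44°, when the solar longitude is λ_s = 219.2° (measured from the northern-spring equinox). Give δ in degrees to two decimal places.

sin δ = sin ε · sin λ_s = sin 23.44° × sin 219.2° = -0.251414.
δ = arcsin(-0.251414) = -14.56°.

δ = -14.56°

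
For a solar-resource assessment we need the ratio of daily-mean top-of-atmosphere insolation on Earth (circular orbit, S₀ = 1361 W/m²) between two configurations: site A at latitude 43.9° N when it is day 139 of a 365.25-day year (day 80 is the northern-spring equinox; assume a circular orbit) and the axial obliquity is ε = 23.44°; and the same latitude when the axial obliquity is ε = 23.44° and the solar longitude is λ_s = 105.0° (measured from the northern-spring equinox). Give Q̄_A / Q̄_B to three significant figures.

Q̄_A / Q̄_B ≈ 0.955

— Configuration A (φ=+43.9°):
Solar longitude: λ_s = 360° × (139 − 80)/365.25 = 58.152°.
sin δ = sin 23.44° × sin 58.152° = 0.33790, so δ = +19.749°.
cos H₀ = −tan(+43.9°) tan(+19.749°) = -0.3455, H₀ = 1.9236 rad.
Bracket: H₀ sin φ sin δ + cos φ cos δ sin H₀ = 1.9236×0.69340×0.33790 + 0.72055×0.94118×0.93842 = 0.450699 + 0.636406 = 1.087105.
Q̄ = (S₀/π) × [bracket] = (1361/π) × 1.087105 = 470.96 W/m².
— Configuration B (φ=+43.9°):
Solar declination: sin δ = sin ε · sin λ_s = sin 23.44° × sin 105.0° = 0.38423, so δ = +22.596°.
cos H₀ = −tan(+43.9°) tan(+22.596°) = -0.4005, H₀ = 1.9829 rad.
Bracket: H₀ sin φ sin δ + cos φ cos δ sin H₀ = 1.9829×0.69340×0.38423 + 0.72055×0.92324×0.91630 = 0.528294 + 0.609560 = 1.137854.
Q̄ = (S₀/π) × [bracket] = (1361/π) × 1.137854 = 492.94 W/m².
Ratio Q̄_A / Q̄_B = 470.96 / 492.94 = 0.9554.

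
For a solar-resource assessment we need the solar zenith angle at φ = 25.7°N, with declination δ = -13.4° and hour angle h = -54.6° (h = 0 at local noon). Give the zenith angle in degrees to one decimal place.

θ_z = 66.0°

cos θ_z = sin φ sin δ + cos φ cos δ cos h = -0.100500 + 0.507767 = 0.407267.
θ_z = arccos(0.407267) = 66.0°.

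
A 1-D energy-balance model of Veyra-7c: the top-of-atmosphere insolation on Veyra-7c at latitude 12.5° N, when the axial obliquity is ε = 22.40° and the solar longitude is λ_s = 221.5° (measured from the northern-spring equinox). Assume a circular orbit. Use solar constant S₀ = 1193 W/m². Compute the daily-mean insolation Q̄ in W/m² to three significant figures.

Q̄ ≈ 327 W/m²

Solar declination: sin δ = sin ε · sin λ_s = sin 22.40° × sin 221.5° = -0.25250, so δ = -14.626°.
cos H₀ = −tan(+12.5°) tan(-14.626°) = 0.0579, H₀ = 1.5129 rad.
Bracket: H₀ sin φ sin δ + cos φ cos δ sin H₀ = 1.5129×0.21644×-0.25250 + 0.97630×0.96760×0.99833 = -0.082682 + 0.943090 = 0.860408.
Q̄ = (S₀/π) × [bracket] = (1193/π) × 0.860408 = 326.7 W/m².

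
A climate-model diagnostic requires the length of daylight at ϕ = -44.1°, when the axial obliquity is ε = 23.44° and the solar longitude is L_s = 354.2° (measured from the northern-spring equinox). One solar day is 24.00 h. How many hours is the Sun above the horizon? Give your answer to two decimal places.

Solar declination: sin δ = sin ε · sin L_s = sin 23.44° × sin 354.2° = -0.04020, so δ = -2.304°.
cos h₀ = −tan ϕ · tan δ = −tan(-44.1°) × tan(-2.304°) = -0.0390, so h₀ = 1.6098 rad = 92.23°.
Daylight = 2h₀/(2π) × 24.00 h = (1.6098/π) × 24.00 = 12.30 h.

12.30 h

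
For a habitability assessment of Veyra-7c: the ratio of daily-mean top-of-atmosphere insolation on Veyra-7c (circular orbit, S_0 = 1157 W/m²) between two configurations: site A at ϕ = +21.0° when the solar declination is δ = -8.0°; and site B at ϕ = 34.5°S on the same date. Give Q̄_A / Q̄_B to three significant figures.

— Configuration A (ϕ=+21.0°):
cos h₀ = −tan(+21.0°) tan(-8.000°) = 0.0539, h₀ = 1.5168 rad.
Bracket: h₀ sin ϕ sin δ + cos ϕ cos δ sin h₀ = 1.5168×0.35837×-0.13917 + 0.93358×0.99027×0.99854 = -0.075649 + 0.923147 = 0.847498.
Q̄ = (S_0/π) × [bracket] = (1157/π) × 0.847498 = 312.12 W/m².
— Configuration B (ϕ=-34.5°):
cos h₀ = −tan(-34.5°) tan(-8.000°) = -0.0966, h₀ = 1.6675 rad.
Bracket: h₀ sin ϕ sin δ + cos ϕ cos δ sin h₀ = 1.6675×-0.56641×-0.13917 + 0.82413×0.99027×0.99532 = 0.131444 + 0.812292 = 0.943736.
Q̄ = (S_0/π) × [bracket] = (1157/π) × 0.943736 = 347.56 W/m².
Ratio Q̄_A / Q̄_B = 312.12 / 347.56 = 0.8980.

Q̄_A / Q̄_B ≈ 0.898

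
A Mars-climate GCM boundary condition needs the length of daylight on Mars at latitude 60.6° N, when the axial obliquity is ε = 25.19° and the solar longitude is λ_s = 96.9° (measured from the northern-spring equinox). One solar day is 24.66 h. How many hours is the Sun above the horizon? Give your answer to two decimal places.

Solar declination: sin δ = sin ε · sin λ_s = sin 25.19° × sin 96.9° = 0.42254, so δ = +24.995°.
cos H₀ = −tan φ · tan δ = −tan(+60.6°) × tan(+24.995°) = -0.8274, so H₀ = 2.5452 rad = 145.83°.
Daylight = 2H₀/(2π) × 24.66 h = (2.5452/π) × 24.66 = 19.98 h.

19.98 h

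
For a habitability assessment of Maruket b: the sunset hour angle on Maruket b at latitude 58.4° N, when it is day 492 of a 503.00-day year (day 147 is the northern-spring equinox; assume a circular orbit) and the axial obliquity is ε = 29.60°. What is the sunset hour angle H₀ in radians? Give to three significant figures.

H₀ = 0.593 rad

Solar longitude: λ_s = 360° × (492 − 147)/503.00 = 246.918°.
sin δ = sin 29.60° × sin 246.918° = -0.45440, so δ = -27.026°.
cos H₀ = −tan φ · tan δ = −tan(+58.4°) × tan(-27.026°) = 0.8292, so H₀ = 0.5932 rad = 33.99°.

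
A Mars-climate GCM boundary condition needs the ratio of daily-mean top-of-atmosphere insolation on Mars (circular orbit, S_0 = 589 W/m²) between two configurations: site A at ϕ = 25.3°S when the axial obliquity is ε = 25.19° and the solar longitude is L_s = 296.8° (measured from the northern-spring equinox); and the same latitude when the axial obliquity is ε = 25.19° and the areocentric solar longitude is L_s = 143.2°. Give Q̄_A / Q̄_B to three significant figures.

— Configuration A (ϕ=-25.3°):
Solar declination: sin δ = sin ε · sin L_s = sin 25.19° × sin 296.8° = -0.37990, so δ = -22.328°.
cos h₀ = −tan(-25.3°) tan(-22.328°) = -0.1941, h₀ = 1.7662 rad.
Bracket: h₀ sin ϕ sin δ + cos ϕ cos δ sin h₀ = 1.7662×-0.42736×-0.37990 + 0.90408×0.92503×0.98097 = 0.286750 + 0.820386 = 1.107136.
Q̄ = (S_0/π) × [bracket] = (589/π) × 1.107136 = 207.57 W/m².
— Configuration B (ϕ=-25.3°):
sin δ = sin 25.19° × sin 143.2° = 0.25496, so δ = +14.771°.
cos h₀ = −tan(-25.3°) tan(+14.771°) = 0.1246, h₀ = 1.4458 rad.
Bracket: h₀ sin ϕ sin δ + cos ϕ cos δ sin h₀ = 1.4458×-0.42736×0.25496 + 0.90408×0.96695×0.99220 = -0.157534 + 0.867381 = 0.709847.
Q̄ = (S_0/π) × [bracket] = (589/π) × 0.709847 = 133.09 W/m².
Ratio Q̄_A / Q̄_B = 207.57 / 133.09 = 1.560.

Q̄_A / Q̄_B ≈ 1.56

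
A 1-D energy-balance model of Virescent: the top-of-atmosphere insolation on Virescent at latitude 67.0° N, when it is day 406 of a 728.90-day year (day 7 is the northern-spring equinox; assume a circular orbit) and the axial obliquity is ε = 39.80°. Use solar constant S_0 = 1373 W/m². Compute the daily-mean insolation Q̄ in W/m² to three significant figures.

Q̄ ≈ 66.4 W/m²

Solar longitude: L_s = 360° × (406 − 7)/728.90 = 197.064°.
sin δ = sin 39.80° × sin 197.064° = -0.18783, so δ = -10.826°.
cos h₀ = −tan(+67.0°) tan(-10.826°) = 0.4505, h₀ = 1.1034 rad.
Bracket: h₀ sin ϕ sin δ + cos ϕ cos δ sin h₀ = 1.1034×0.92050×-0.18783 + 0.39073×0.98220×0.89276 = -0.190775 + 0.342619 = 0.151844.
Q̄ = (S_0/π) × [bracket] = (1373/π) × 0.151844 = 66.36 W/m².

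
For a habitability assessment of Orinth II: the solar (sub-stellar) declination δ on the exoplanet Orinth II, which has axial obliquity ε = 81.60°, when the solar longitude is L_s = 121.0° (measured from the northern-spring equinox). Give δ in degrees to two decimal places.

δ = +57.99°

sin δ = sin ε · sin L_s = sin 81.60° × sin 121.0° = 0.847972.
δ = arcsin(0.847972) = +57.99°.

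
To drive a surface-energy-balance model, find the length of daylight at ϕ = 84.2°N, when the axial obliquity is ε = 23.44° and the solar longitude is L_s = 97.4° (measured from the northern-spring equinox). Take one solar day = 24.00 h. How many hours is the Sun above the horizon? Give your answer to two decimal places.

24.00 h

Solar declination: sin δ = sin ε · sin L_s = sin 23.44° × sin 97.4° = 0.39448, so δ = +23.233°.
Sunrise equation: cos h₀ = −tan ϕ · tan δ = -4.2263 ≤ −1, so the Sun never sets (polar day) and h₀ = π.
Daylight = 2h₀/(2π) × 24.00 h = (3.1416/π) × 24.00 = 24.00 h.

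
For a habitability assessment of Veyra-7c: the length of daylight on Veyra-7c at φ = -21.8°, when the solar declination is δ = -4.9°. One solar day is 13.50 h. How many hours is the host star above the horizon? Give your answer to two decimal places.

6.90 h

cos H₀ = −tan φ · tan δ = −tan(-21.8°) × tan(-4.900°) = -0.0343, so H₀ = 1.6051 rad = 91.97°.
Daylight = 2H₀/(2π) × 13.50 h = (1.6051/π) × 13.50 = 6.90 h.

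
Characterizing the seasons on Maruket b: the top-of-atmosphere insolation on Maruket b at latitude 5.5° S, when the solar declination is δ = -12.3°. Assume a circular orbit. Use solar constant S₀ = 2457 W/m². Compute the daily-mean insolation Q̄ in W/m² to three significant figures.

Q̄ ≈ 786 W/m²

cos H₀ = −tan(-5.5°) tan(-12.300°) = -0.0210, H₀ = 1.5918 rad.
Bracket: H₀ sin φ sin δ + cos φ cos δ sin H₀ = 1.5918×-0.09585×-0.21303 + 0.99540×0.97705×0.99978 = 0.032503 + 0.972342 = 1.004845.
Q̄ = (S₀/π) × [bracket] = (2457/π) × 1.004845 = 785.9 W/m².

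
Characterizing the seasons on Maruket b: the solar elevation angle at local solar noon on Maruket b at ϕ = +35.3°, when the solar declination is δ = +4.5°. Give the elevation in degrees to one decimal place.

59.2°

At local noon the hour angle is zero, so the zenith angle equals |ϕ − δ| = |+35.3° − (+4.500°)| = 30.800°.
Elevation = 90° − 30.800° = 59.2°.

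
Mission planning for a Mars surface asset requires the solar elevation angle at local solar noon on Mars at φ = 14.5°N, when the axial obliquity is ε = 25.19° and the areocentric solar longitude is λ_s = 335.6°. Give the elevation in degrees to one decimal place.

sin δ = sin 25.19° × sin 335.6° = -0.17583, so δ = -10.127°.
At local noon the hour angle is zero, so the zenith angle equals |φ − δ| = |+14.5° − (-10.127°)| = 24.627°.
Elevation = 90° − 24.627° = 65.4°.

65.4°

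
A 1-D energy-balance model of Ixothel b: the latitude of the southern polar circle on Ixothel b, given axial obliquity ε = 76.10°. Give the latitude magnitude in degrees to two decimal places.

13.90°

The polar circle is the lowest latitude that experiences at least one full rotation of continuous darkness at the northern-summer solstice; it lies at |φ| = 90° − ε = 90° − 76.10° = 13.90°.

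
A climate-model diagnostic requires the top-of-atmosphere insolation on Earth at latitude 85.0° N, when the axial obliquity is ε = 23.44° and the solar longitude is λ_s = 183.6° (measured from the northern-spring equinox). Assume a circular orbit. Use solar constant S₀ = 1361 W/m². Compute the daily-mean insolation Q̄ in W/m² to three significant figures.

Solar declination: sin δ = sin ε · sin λ_s = sin 23.44° × sin 183.6° = -0.02498, so δ = -1.431°.
cos H₀ = −tan(+85.0°) tan(-1.431°) = 0.2856, H₀ = 1.2812 rad.
Bracket: H₀ sin φ sin δ + cos φ cos δ sin H₀ = 1.2812×0.99619×-0.02498 + 0.08716×0.99969×0.95835 = -0.031882 + 0.083504 = 0.051622.
Q̄ = (S₀/π) × [bracket] = (1361/π) × 0.051622 = 22.36 W/m².

Q̄ ≈ 22.4 W/m²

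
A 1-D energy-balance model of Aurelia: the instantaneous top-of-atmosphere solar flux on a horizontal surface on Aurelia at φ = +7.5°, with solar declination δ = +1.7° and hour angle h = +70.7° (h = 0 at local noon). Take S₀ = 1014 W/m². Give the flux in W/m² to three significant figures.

336 W/m²

cos θ_z = sin φ sin δ + cos φ cos δ cos h = 0.003872 + 0.327543 = 0.331415.
Flux = S₀ · cos θ_z = 1014 × 0.331415 = 336.1 W/m².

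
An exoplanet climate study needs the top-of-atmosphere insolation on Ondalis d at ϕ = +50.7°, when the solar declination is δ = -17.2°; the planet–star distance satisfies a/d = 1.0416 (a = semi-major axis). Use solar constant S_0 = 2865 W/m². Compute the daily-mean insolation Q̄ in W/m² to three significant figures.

cos h₀ = −tan(+50.7°) tan(-17.200°) = 0.3782, h₀ = 1.1829 rad.
Bracket: h₀ sin ϕ sin δ + cos ϕ cos δ sin h₀ = 1.1829×0.77384×-0.29571 + 0.63338×0.95528×0.92572 = -0.270686 + 0.560112 = 0.289426.
Inverse-square distance factor (a/d)² = 1.0416² = 1.084931.
Q̄ = (S_0/π) × 1.084931 × [bracket] = (2865/π) × 1.084931 × 0.289426 = 286.4 W/m².

Q̄ ≈ 286 W/m²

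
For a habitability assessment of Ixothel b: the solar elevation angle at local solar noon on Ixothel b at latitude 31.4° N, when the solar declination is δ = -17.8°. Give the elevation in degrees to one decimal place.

40.8°

At local noon the hour angle is zero, so the zenith angle equals |ϕ − δ| = |+31.4° − (-17.800°)| = 49.200°.
Elevation = 90° − 49.200° = 40.8°.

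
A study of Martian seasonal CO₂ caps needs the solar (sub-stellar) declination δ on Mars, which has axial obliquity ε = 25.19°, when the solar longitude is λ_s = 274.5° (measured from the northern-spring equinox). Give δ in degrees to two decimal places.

δ = -25.11°

sin δ = sin ε · sin λ_s = sin 25.19° × sin 274.5° = -0.424309.
δ = arcsin(-0.424309) = -25.11°.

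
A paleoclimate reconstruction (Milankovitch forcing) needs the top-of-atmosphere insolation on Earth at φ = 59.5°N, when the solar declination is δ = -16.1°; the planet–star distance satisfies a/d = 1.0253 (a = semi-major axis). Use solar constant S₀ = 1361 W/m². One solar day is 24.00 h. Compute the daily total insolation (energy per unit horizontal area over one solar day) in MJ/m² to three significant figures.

6.77 MJ/m²

cos H₀ = −tan(+59.5°) tan(-16.100°) = 0.4900, H₀ = 1.0587 rad.
Bracket: H₀ sin φ sin δ + cos φ cos δ sin H₀ = 1.0587×0.86163×-0.27731 + 0.50754×0.96078×0.87172 = -0.252964 + 0.425081 = 0.172117.
Inverse-square distance factor (a/d)² = 1.0253² = 1.051240.
Q̄ = (S₀/π) × 1.051240 × [bracket] = (1361/π) × 1.051240 × 0.172117 = 78.385 W/m².
Daily total = Q̄ × 24.00 h × 3600 s/h = 78.385 × 24.00 × 3600 / 10⁶ = 6.772 MJ/m².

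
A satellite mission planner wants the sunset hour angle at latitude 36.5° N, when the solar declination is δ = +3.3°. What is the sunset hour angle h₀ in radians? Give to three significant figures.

cos h₀ = −tan ϕ · tan δ = −tan(+36.5°) × tan(+3.300°) = -0.0427, so h₀ = 1.6135 rad = 92.45°.

h₀ = 1.61 rad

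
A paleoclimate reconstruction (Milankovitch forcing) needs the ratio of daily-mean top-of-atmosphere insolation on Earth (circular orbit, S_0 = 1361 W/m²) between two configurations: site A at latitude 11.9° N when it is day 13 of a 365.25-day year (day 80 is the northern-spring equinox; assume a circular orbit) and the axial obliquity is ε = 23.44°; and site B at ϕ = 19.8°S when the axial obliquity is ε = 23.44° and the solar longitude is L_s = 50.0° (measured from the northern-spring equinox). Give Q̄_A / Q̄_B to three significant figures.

— Configuration A (ϕ=+11.9°):
Solar longitude: L_s = 360° × (13 − 80)/365.25 = -66.037°, i.e. -66.037° + 360° = 293.963°.
sin δ = sin 23.44° × sin 293.963° = -0.36350, so δ = -21.315°.
cos h₀ = −tan(+11.9°) tan(-21.315°) = 0.0822, h₀ = 1.4885 rad.
Bracket: h₀ sin ϕ sin δ + cos ϕ cos δ sin h₀ = 1.4885×0.20620×-0.36350 + 0.97851×0.93159×0.99661 = -0.111569 + 0.908480 = 0.796911.
Q̄ = (S_0/π) × [bracket] = (1361/π) × 0.796911 = 345.24 W/m².
— Configuration B (ϕ=-19.8°):
Solar declination: sin δ = sin ε · sin L_s = sin 23.44° × sin 50.0° = 0.30472, so δ = +17.742°.
cos h₀ = −tan(-19.8°) tan(+17.742°) = 0.1152, h₀ = 1.4554 rad.
Bracket: h₀ sin ϕ sin δ + cos ϕ cos δ sin h₀ = 1.4554×-0.33874×0.30472 + 0.94088×0.95244×0.99334 = -0.150228 + 0.890164 = 0.739936.
Q̄ = (S_0/π) × [bracket] = (1361/π) × 0.739936 = 320.55 W/m².
Ratio Q̄_A / Q̄_B = 345.24 / 320.55 = 1.077.

Q̄_A / Q̄_B ≈ 1.08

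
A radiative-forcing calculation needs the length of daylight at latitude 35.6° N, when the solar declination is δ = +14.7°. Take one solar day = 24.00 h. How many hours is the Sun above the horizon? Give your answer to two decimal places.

cos h₀ = −tan ϕ · tan δ = −tan(+35.6°) × tan(+14.700°) = -0.1878, so h₀ = 1.7597 rad = 100.83°.
Daylight = 2h₀/(2π) × 24.00 h = (1.7597/π) × 24.00 = 13.44 h.

13.44 h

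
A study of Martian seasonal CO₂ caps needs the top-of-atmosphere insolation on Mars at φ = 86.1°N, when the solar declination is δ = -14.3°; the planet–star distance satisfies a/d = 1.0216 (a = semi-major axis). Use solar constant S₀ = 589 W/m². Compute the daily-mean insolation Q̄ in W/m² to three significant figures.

Q̄ ≈ 0.00 W/m²

cos H₀ = −tan(+86.1°) tan(-14.300°) = 3.7390 ≥ 1 ⇒ polar night, H₀ = 0 and Q̄ = 0.
Inverse-square distance factor (a/d)² = 1.0216² = 1.043667.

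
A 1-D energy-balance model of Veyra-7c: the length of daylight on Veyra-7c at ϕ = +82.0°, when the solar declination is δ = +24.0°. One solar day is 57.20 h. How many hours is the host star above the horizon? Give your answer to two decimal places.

57.20 h

Sunrise equation: cos h₀ = −tan ϕ · tan δ = -3.1680 ≤ −1, so the host star never sets (polar day) and h₀ = π.
Daylight = 2h₀/(2π) × 57.20 h = (3.1416/π) × 57.20 = 57.20 h.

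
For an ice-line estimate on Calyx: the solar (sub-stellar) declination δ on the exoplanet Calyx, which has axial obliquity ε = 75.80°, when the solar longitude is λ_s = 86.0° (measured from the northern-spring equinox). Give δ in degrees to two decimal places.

sin δ = sin ε · sin λ_s = sin 75.80° × sin 86.0° = 0.967084.
δ = arcsin(0.967084) = +75.26°.

δ = +75.26°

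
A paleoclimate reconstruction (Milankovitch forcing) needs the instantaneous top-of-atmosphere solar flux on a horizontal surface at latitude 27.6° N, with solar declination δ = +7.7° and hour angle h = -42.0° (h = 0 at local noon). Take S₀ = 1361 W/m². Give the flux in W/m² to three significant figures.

cos θ_z = sin φ sin δ + cos φ cos δ cos h = 0.062075 + 0.652639 = 0.714714.
Flux = S₀ · cos θ_z = 1361 × 0.714714 = 972.7 W/m².

973 W/m²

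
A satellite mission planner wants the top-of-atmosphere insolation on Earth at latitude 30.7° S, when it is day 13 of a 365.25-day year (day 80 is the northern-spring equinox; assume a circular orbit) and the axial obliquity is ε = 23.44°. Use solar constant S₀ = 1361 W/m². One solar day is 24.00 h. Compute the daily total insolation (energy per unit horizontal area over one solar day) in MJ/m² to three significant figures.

41.7 MJ/m²

Solar longitude: λ_s = 360° × (13 − 80)/365.25 = -66.037°, i.e. -66.037° + 360° = 293.963°.
sin δ = sin 23.44° × sin 293.963° = -0.36350, so δ = -21.315°.
cos H₀ = −tan(-30.7°) tan(-21.315°) = -0.2317, H₀ = 1.8046 rad.
Bracket: H₀ sin φ sin δ + cos φ cos δ sin H₀ = 1.8046×-0.51054×-0.36350 + 0.85985×0.93159×0.97279 = 0.334900 + 0.779232 = 1.114132.
Q̄ = (S₀/π) × [bracket] = (1361/π) × 1.114132 = 482.66 W/m².
Daily total = Q̄ × 24.00 h × 3600 s/h = 482.66 × 24.00 × 3600 / 10⁶ = 41.70 MJ/m².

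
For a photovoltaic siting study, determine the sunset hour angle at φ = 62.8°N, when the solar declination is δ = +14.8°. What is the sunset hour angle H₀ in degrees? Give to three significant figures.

H₀ = 121°

cos H₀ = −tan φ · tan δ = −tan(+62.8°) × tan(+14.800°) = -0.5141, so H₀ = 2.1108 rad = 120.94°.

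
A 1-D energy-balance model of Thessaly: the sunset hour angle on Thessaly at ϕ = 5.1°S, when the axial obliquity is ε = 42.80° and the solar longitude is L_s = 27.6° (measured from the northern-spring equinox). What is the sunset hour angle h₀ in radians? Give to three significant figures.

Solar declination: sin δ = sin ε · sin L_s = sin 42.80° × sin 27.6° = 0.31478, so δ = +18.348°.
cos h₀ = −tan ϕ · tan δ = −tan(-5.1°) × tan(+18.348°) = 0.0296, so h₀ = 1.5412 rad = 88.30°.

h₀ = 1.54 rad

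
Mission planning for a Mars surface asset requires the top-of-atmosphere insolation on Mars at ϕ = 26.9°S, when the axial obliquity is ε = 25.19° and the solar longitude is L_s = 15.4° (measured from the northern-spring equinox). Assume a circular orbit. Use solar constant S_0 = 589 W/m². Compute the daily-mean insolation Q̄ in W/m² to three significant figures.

Q̄ ≈ 151 W/m²

Solar declination: sin δ = sin ε · sin L_s = sin 25.19° × sin 15.4° = 0.11303, so δ = +6.490°.
cos h₀ = −tan(-26.9°) tan(+6.490°) = 0.0577, h₀ = 1.5131 rad.
Bracket: h₀ sin ϕ sin δ + cos ϕ cos δ sin h₀ = 1.5131×-0.45243×0.11303 + 0.89180×0.99359×0.99833 = -0.077377 + 0.884604 = 0.807227.
Q̄ = (S_0/π) × [bracket] = (589/π) × 0.807227 = 151.3 W/m².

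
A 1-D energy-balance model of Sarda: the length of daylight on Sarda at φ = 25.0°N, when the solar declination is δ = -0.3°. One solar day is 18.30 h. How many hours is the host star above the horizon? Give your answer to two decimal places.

9.14 h

cos H₀ = −tan φ · tan δ = −tan(+25.0°) × tan(-0.300°) = 0.0024, so H₀ = 1.5684 rad = 89.86°.
Daylight = 2H₀/(2π) × 18.30 h = (1.5684/π) × 18.30 = 9.14 h.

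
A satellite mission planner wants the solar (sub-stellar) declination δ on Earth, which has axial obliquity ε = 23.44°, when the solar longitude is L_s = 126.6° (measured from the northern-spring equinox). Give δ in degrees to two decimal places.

sin δ = sin ε · sin L_s = sin 23.44° × sin 126.6° = 0.319352.
δ = arcsin(0.319352) = +18.62°.

δ = +18.62°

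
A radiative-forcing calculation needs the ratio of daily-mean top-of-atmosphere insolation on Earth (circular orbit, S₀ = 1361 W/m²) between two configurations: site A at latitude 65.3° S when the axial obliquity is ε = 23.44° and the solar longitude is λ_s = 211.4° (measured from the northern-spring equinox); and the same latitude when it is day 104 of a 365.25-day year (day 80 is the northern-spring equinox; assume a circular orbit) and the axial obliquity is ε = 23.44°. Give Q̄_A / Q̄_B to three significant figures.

— Configuration A (φ=-65.3°):
Solar declination: sin δ = sin ε · sin λ_s = sin 23.44° × sin 211.4° = -0.20725, so δ = -11.961°.
cos H₀ = −tan(-65.3°) tan(-11.961°) = -0.4606, H₀ = 2.0495 rad.
Bracket: H₀ sin φ sin δ + cos φ cos δ sin H₀ = 2.0495×-0.90851×-0.20725 + 0.41787×0.97829×0.88761 = 0.385898 + 0.362853 = 0.748751.
Q̄ = (S₀/π) × [bracket] = (1361/π) × 0.748751 = 324.37 W/m².
— Configuration B (φ=-65.3°):
Solar longitude: λ_s = 360° × (104 − 80)/365.25 = 23.655°.
sin δ = sin 23.44° × sin 23.655° = 0.15960, so δ = +9.184°.
cos H₀ = −tan(-65.3°) tan(+9.184°) = 0.3515, H₀ = 1.2116 rad.
Bracket: H₀ sin φ sin δ + cos φ cos δ sin H₀ = 1.2116×-0.90851×0.15960 + 0.41787×0.98718×0.93618 = -0.175680 + 0.386186 = 0.210506.
Q̄ = (S₀/π) × [bracket] = (1361/π) × 0.210506 = 91.195 W/m².
Ratio Q̄_A / Q̄_B = 324.37 / 91.195 = 3.557.

Q̄_A / Q̄_B ≈ 3.56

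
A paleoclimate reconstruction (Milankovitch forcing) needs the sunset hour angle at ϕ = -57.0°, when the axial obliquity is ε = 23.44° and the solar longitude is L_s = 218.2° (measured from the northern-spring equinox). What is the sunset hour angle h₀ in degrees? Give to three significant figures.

Solar declination: sin δ = sin ε · sin L_s = sin 23.44° × sin 218.2° = -0.24600, so δ = -14.241°.
cos h₀ = −tan ϕ · tan δ = −tan(-57.0°) × tan(-14.241°) = -0.3908, so h₀ = 1.9723 rad = 113.00°.

h₀ = 113°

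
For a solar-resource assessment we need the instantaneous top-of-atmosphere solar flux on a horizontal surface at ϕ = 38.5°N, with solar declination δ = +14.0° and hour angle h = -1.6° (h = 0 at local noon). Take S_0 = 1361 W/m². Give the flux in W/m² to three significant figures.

cos θ_z = sin ϕ sin δ + cos ϕ cos δ cos h = 0.150600 + 0.759065 = 0.909665.
Flux = S_0 · cos θ_z = 1361 × 0.909665 = 1238 W/m².

1.24e+03 W/m²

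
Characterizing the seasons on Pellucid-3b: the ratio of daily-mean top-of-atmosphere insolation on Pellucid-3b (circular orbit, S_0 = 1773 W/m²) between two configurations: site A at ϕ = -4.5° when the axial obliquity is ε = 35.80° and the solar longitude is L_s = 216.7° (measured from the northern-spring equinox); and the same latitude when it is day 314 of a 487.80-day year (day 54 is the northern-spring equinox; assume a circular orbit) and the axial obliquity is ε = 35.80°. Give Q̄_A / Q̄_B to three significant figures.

Q̄_A / Q̄_B ≈ 0.973

— Configuration A (ϕ=-4.5°):
Solar declination: sin δ = sin ε · sin L_s = sin 35.80° × sin 216.7° = -0.34959, so δ = -20.462°.
cos h₀ = −tan(-4.5°) tan(-20.462°) = -0.0294, h₀ = 1.6002 rad.
Bracket: h₀ sin ϕ sin δ + cos ϕ cos δ sin h₀ = 1.6002×-0.07846×-0.34959 + 0.99692×0.93690×0.99957 = 0.043892 + 0.933613 = 0.977505.
Q̄ = (S_0/π) × [bracket] = (1773/π) × 0.977505 = 551.67 W/m².
— Configuration B (ϕ=-4.5°):
Solar longitude: L_s = 360° × (314 − 54)/487.80 = 191.882°.
sin δ = sin 35.80° × sin 191.882° = -0.12044, so δ = -6.918°.
cos h₀ = −tan(-4.5°) tan(-6.918°) = -0.0095, h₀ = 1.5803 rad.
Bracket: h₀ sin ϕ sin δ + cos ϕ cos δ sin h₀ = 1.5803×-0.07846×-0.12044 + 0.99692×0.99272×0.99995 = 0.014933 + 0.989613 = 1.004546.
Q̄ = (S_0/π) × [bracket] = (1773/π) × 1.004546 = 566.93 W/m².
Ratio Q̄_A / Q̄_B = 551.67 / 566.93 = 0.9731.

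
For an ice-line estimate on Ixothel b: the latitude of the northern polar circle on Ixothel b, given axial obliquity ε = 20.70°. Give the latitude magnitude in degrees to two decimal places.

69.30°

The polar circle is the lowest latitude that experiences at least one full rotation of continuous daylight at the northern-summer solstice; it lies at |ϕ| = 90° − ε = 90° − 20.70° = 69.30°.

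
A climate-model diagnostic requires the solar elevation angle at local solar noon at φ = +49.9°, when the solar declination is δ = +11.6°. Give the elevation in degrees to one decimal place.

51.7°

At local noon the hour angle is zero, so the zenith angle equals |φ − δ| = |+49.9° − (+11.600°)| = 38.300°.
Elevation = 90° − 38.300° = 51.7°.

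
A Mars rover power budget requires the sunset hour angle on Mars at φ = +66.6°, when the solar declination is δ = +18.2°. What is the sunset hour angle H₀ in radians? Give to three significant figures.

H₀ = 2.43 rad

cos H₀ = −tan φ · tan δ = −tan(+66.6°) × tan(+18.200°) = -0.7598, so H₀ = 2.4338 rad = 139.44°.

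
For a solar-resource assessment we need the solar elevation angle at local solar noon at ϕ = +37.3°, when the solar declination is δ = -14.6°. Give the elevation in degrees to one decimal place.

At local noon the hour angle is zero, so the zenith angle equals |ϕ − δ| = |+37.3° − (-14.600°)| = 51.900°.
Elevation = 90° − 51.900° = 38.1°.

38.1°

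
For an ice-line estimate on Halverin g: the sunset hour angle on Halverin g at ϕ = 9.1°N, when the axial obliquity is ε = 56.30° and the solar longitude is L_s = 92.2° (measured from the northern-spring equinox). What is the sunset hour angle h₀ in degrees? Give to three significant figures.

h₀ = 104°

Solar declination: sin δ = sin ε · sin L_s = sin 56.30° × sin 92.2° = 0.83134, so δ = +56.237°.
cos h₀ = −tan ϕ · tan δ = −tan(+9.1°) × tan(+56.237°) = -0.2396, so h₀ = 1.8127 rad = 103.86°.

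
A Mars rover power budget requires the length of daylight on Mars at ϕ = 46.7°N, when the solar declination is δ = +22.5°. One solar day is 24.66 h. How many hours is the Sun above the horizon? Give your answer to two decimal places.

15.90 h

cos h₀ = −tan ϕ · tan δ = −tan(+46.7°) × tan(+22.500°) = -0.4396, so h₀ = 2.0259 rad = 116.08°.
Daylight = 2h₀/(2π) × 24.66 h = (2.0259/π) × 24.66 = 15.90 h.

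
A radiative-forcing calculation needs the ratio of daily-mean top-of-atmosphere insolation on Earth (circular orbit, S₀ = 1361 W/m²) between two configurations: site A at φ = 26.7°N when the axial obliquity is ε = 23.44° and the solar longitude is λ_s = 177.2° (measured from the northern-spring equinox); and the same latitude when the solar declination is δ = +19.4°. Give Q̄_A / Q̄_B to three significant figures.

— Configuration A (φ=+26.7°):
Solar declination: sin δ = sin ε · sin λ_s = sin 23.44° × sin 177.2° = 0.01943, so δ = +1.113°.
cos H₀ = −tan(+26.7°) tan(+1.113°) = -0.0098, H₀ = 1.5806 rad.
Bracket: H₀ sin φ sin δ + cos φ cos δ sin H₀ = 1.5806×0.44932×0.01943 + 0.89337×0.99981×0.99995 = 0.013799 + 0.893156 = 0.906955.
Q̄ = (S₀/π) × [bracket] = (1361/π) × 0.906955 = 392.91 W/m².
— Configuration B (φ=+26.7°):
cos H₀ = −tan(+26.7°) tan(+19.400°) = -0.1771, H₀ = 1.7489 rad.
Bracket: H₀ sin φ sin δ + cos φ cos δ sin H₀ = 1.7489×0.44932×0.33216 + 0.89337×0.94322×0.98419 = 0.261017 + 0.829322 = 1.090339.
Q̄ = (S₀/π) × [bracket] = (1361/π) × 1.090339 = 472.36 W/m².
Ratio Q̄_A / Q̄_B = 392.91 / 472.36 = 0.8318.

Q̄_A / Q̄_B ≈ 0.832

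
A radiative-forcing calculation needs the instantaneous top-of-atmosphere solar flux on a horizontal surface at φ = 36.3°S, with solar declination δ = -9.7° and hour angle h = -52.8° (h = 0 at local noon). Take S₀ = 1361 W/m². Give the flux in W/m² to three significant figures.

cos θ_z = sin φ sin δ + cos φ cos δ cos h = 0.099748 + 0.480297 = 0.580045.
Flux = S₀ · cos θ_z = 1361 × 0.580045 = 789.4 W/m².

789 W/m²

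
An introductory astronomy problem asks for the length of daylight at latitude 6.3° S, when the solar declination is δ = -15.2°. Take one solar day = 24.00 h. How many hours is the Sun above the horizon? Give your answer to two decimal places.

cos h₀ = −tan ϕ · tan δ = −tan(-6.3°) × tan(-15.200°) = -0.0300, so h₀ = 1.6008 rad = 91.72°.
Daylight = 2h₀/(2π) × 24.00 h = (1.6008/π) × 24.00 = 12.23 h.

12.23 h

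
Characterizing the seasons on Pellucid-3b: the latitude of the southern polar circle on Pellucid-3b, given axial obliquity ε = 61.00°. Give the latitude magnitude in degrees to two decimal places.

The polar circle is the lowest latitude that experiences at least one full rotation of continuous darkness at the northern-summer solstice; it lies at |φ| = 90° − ε = 90° − 61.00° = 29.00°.

29.00°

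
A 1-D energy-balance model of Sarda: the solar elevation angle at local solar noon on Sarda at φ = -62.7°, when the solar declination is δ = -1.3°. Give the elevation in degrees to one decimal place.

At local noon the hour angle is zero, so the zenith angle equals |φ − δ| = |-62.7° − (-1.300°)| = 61.400°.
Elevation = 90° − 61.400° = 28.6°.

28.6°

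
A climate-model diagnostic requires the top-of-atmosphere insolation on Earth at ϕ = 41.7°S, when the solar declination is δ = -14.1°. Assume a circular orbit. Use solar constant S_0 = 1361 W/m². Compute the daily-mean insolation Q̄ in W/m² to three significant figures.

cos h₀ = −tan(-41.7°) tan(-14.100°) = -0.2238, h₀ = 1.7965 rad.
Bracket: h₀ sin ϕ sin δ + cos ϕ cos δ sin h₀ = 1.7965×-0.66523×-0.24362 + 0.74664×0.96987×0.97464 = 0.291147 + 0.705779 = 0.996926.
Q̄ = (S_0/π) × [bracket] = (1361/π) × 0.996926 = 431.9 W/m².

Q̄ ≈ 432 W/m²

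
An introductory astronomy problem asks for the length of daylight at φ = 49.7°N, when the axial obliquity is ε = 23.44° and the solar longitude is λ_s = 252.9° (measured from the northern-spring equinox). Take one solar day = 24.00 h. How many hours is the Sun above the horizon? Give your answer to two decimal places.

Solar declination: sin δ = sin ε · sin λ_s = sin 23.44° × sin 252.9° = -0.38020, so δ = -22.346°.
cos H₀ = −tan φ · tan δ = −tan(+49.7°) × tan(-22.346°) = 0.4847, so H₀ = 1.0648 rad = 61.01°.
Daylight = 2H₀/(2π) × 24.00 h = (1.0648/π) × 24.00 = 8.13 h.

8.13 h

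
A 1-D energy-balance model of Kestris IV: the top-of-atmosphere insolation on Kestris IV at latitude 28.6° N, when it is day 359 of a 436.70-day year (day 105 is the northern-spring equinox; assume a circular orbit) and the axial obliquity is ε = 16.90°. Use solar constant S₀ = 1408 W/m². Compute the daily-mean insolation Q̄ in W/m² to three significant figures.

Solar longitude: λ_s = 360° × (359 − 105)/436.70 = 209.389°.
sin δ = sin 16.90° × sin 209.389° = -0.14266, so δ = -8.202°.
cos H₀ = −tan(+28.6°) tan(-8.202°) = 0.0786, H₀ = 1.4921 rad.
Bracket: H₀ sin φ sin δ + cos φ cos δ sin H₀ = 1.4921×0.47869×-0.14266 + 0.87798×0.98977×0.99691 = -0.101895 + 0.866313 = 0.764418.
Q̄ = (S₀/π) × [bracket] = (1408/π) × 0.764418 = 342.6 W/m².

Q̄ ≈ 343 W/m²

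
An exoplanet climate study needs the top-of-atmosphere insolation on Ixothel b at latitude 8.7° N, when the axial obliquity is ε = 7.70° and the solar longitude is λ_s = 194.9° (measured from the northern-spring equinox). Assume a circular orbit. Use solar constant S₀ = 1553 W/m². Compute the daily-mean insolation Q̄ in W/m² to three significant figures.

Solar declination: sin δ = sin ε · sin λ_s = sin 7.70° × sin 194.9° = -0.03445, so δ = -1.974°.
cos H₀ = −tan(+8.7°) tan(-1.974°) = 0.0053, H₀ = 1.5655 rad.
Bracket: H₀ sin φ sin δ + cos φ cos δ sin H₀ = 1.5655×0.15126×-0.03445 + 0.98849×0.99941×0.99999 = -0.008158 + 0.987897 = 0.979739.
Q̄ = (S₀/π) × [bracket] = (1553/π) × 0.979739 = 484.3 W/m².

Q̄ ≈ 484 W/m²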